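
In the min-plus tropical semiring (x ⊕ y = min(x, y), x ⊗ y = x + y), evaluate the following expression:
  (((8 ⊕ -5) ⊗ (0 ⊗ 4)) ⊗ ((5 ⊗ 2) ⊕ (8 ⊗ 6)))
(((8 ⊕ -5) ⊗ (0 ⊗ 4)) ⊗ ((5 ⊗ 2) ⊕ (8 ⊗ 6))) = 6

Expand innermost to outermost. Recall ⊕ takes the minimum of its arguments and ⊗ takes their sum. Working out the expression (((8 ⊕ -5) ⊗ (0 ⊗ 4)) ⊗ ((5 ⊗ 2) ⊕ (8 ⊗ 6))) gives 6.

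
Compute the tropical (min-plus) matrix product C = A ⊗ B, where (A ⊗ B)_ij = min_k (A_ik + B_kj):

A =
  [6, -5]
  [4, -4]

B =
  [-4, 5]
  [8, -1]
A ⊗ B =
  [2, -6]
  [0, -5]

Apply the min-plus product entry-by-entry:
  C[0][0] = min over k of (A[0][0] + B[0][0] = 6 + -4 = 2, A[0][1] + B[1][0] = -5 + 8 = 3) = 2 (attained at k = 0)
  C[0][1] = min over k of (A[0][0] + B[0][1] = 6 + 5 = 11, A[0][1] + B[1][1] = -5 + -1 = -6) = -6 (attained at k = 1)
  C[1][0] = min over k of (A[1][0] + B[0][0] = 4 + -4 = 0, A[1][1] + B[1][0] = -4 + 8 = 4) = 0 (attained at k = 0)
  C[1][1] = min over k of (A[1][0] + B[0][1] = 4 + 5 = 9, A[1][1] + B[1][1] = -4 + -1 = -5) = -5 (attained at k = 1)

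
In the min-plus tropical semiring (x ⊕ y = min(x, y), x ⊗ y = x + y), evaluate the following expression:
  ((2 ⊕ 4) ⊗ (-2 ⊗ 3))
((2 ⊕ 4) ⊗ (-2 ⊗ 3)) = 3

Expand innermost to outermost. Recall ⊕ takes the minimum of its arguments and ⊗ takes their sum. Working out the expression ((2 ⊕ 4) ⊗ (-2 ⊗ 3)) gives 3.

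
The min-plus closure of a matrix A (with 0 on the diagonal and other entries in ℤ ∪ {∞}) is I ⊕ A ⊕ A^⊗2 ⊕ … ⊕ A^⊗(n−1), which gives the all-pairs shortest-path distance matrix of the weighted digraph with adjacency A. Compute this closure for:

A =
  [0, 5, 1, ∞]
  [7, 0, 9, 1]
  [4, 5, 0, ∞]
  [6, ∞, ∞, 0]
Closure =
  [0, 5, 1, 6]
  [7, 0, 8, 1]
  [4, 5, 0, 6]
  [6, 11, 7, 0]

This is the Floyd-Warshall all-pairs shortest-path computation. For each intermediate vertex k = 0, 1, …, 3, update dist[i][j] ← min(dist[i][j], dist[i][k] + dist[k][j]). The final matrix gives, for each (i, j), the minimum total weight of any directed path from i to j (possibly empty when i = j).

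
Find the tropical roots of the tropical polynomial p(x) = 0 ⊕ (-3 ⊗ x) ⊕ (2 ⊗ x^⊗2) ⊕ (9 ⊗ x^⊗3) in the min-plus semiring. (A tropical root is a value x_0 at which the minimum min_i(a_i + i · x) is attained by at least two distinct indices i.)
Roots: {-7, -5, 3}

Each tropical root is a break point of the lower envelope of the lines y = a_i + i · x (there are 4 lines, with slopes 0, 1, ..., 3). Only the lines that attain the minimum somewhere contribute to roots; other lines are dominated. Here the surviving (envelope) indices are i = 3, i = 2, i = 1, i = 0.
Intersections between consecutive envelope lines give the roots: for adjacent envelope indices i < j the intersection is x = (a_i − a_j) / (j − i). Reading off the sorted break points: {-7, -5, 3}.
Verification: at each break x_0, at least two indices attain the minimum of min_i(a_i + i · x_0).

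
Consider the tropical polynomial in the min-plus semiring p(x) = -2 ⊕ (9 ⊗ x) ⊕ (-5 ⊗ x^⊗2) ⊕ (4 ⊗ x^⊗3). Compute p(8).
p(8) = -2

A tropical monomial a ⊗ x^⊗i evaluates to a + i · x. Evaluating each term at x = 8:
  Term 0 contributes -2 + 0 · 8 = -2
  Term 1 contributes 9 + 1 · 8 = 17
  Term 2 contributes -5 + 2 · 8 = 11
  Term 3 contributes 4 + 3 · 8 = 28
p(8) = ⊕ of these = min[-2, 17, 11, 28] = -2.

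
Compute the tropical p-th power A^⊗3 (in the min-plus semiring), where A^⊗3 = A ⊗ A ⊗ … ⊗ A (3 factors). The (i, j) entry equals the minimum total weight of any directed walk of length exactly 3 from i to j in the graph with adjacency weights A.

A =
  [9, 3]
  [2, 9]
A^⊗3 =
  [14, 8]
  [7, 14]

Each entry (A^⊗3)_ij equals the minimum over all length-3 walks i = v_0 → v_1 → … → v_3 = j of Σ_t A[v_t][v_{t+1}]. For example, for (i, j) = (0, 1) we minimise over 4 possible intermediate vertex sequences; the minimum is 8, attained along the walk 0 → 1 → 0 → 1.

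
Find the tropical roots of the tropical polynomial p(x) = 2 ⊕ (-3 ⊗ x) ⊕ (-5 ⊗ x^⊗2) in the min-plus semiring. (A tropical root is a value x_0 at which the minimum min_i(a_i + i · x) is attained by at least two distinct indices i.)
Roots: {2, 5}

Each tropical root is a break point of the lower envelope of the lines y = a_i + i · x (there are 3 lines, with slopes 0, 1, ..., 2). Only the lines that attain the minimum somewhere contribute to roots; other lines are dominated. Here the surviving (envelope) indices are i = 2, i = 1, i = 0.
Intersections between consecutive envelope lines give the roots: for adjacent envelope indices i < j the intersection is x = (a_i − a_j) / (j − i). Reading off the sorted break points: {2, 5}.
Verification: at each break x_0, at least two indices attain the minimum of min_i(a_i + i · x_0).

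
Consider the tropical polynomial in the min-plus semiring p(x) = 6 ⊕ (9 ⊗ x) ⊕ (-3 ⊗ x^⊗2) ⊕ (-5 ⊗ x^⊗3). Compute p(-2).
p(-2) = -11

A tropical monomial a ⊗ x^⊗i evaluates to a + i · x. Evaluating each term at x = -2:
  Term 0 contributes 6 + 0 · -2 = 6
  Term 1 contributes 9 + 1 · -2 = 7
  Term 2 contributes -3 + 2 · -2 = -7
  Term 3 contributes -5 + 3 · -2 = -11
p(-2) = ⊕ of these = min[6, 7, -7, -11] = -11.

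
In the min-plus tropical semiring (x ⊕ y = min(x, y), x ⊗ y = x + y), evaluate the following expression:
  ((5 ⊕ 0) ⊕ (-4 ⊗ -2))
((5 ⊕ 0) ⊕ (-4 ⊗ -2)) = -6

Expand innermost to outermost. Recall ⊕ takes the minimum of its arguments and ⊗ takes their sum. Working out the expression ((5 ⊕ 0) ⊕ (-4 ⊗ -2)) gives -6.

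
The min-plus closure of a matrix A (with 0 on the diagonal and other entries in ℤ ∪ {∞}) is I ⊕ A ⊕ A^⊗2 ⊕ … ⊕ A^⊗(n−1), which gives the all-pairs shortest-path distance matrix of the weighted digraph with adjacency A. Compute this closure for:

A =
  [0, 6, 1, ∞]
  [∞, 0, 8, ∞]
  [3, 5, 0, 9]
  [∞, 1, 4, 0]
Closure =
  [0, 6, 1, 10]
  [11, 0, 8, 17]
  [3, 5, 0, 9]
  [7, 1, 4, 0]

This is the Floyd-Warshall all-pairs shortest-path computation. For each intermediate vertex k = 0, 1, …, 3, update dist[i][j] ← min(dist[i][j], dist[i][k] + dist[k][j]). The final matrix gives, for each (i, j), the minimum total weight of any directed path from i to j (possibly empty when i = j).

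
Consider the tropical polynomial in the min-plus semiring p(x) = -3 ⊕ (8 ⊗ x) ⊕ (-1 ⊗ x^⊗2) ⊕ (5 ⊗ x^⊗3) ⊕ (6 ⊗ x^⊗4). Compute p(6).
p(6) = -3

A tropical monomial a ⊗ x^⊗i evaluates to a + i · x. Evaluating each term at x = 6:
  Term 0 contributes -3 + 0 · 6 = -3
  Term 1 contributes 8 + 1 · 6 = 14
  Term 2 contributes -1 + 2 · 6 = 11
  Term 3 contributes 5 + 3 · 6 = 23
  Term 4 contributes 6 + 4 · 6 = 30
p(6) = ⊕ of these = min[-3, 14, 11, 23, 30] = -3.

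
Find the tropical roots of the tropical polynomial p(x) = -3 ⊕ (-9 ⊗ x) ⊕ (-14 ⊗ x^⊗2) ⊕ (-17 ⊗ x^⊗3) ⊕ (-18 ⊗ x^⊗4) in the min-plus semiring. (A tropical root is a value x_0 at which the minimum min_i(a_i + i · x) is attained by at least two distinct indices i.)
Roots: {1, 3, 5, 6}

Each tropical root is a break point of the lower envelope of the lines y = a_i + i · x (there are 5 lines, with slopes 0, 1, ..., 4). Only the lines that attain the minimum somewhere contribute to roots; other lines are dominated. Here the surviving (envelope) indices are i = 4, i = 3, i = 2, i = 1, i = 0.
Intersections between consecutive envelope lines give the roots: for adjacent envelope indices i < j the intersection is x = (a_i − a_j) / (j − i). Reading off the sorted break points: {1, 3, 5, 6}.
Verification: at each break x_0, at least two indices attain the minimum of min_i(a_i + i · x_0).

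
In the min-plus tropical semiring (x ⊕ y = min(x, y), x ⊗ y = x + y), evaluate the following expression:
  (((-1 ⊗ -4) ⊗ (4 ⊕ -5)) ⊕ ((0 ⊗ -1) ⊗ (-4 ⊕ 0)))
(((-1 ⊗ -4) ⊗ (4 ⊕ -5)) ⊕ ((0 ⊗ -1) ⊗ (-4 ⊕ 0))) = -10

Expand innermost to outermost. Recall ⊕ takes the minimum of its arguments and ⊗ takes their sum. Working out the expression (((-1 ⊗ -4) ⊗ (4 ⊕ -5)) ⊕ ((0 ⊗ -1) ⊗ (-4 ⊕ 0))) gives -10.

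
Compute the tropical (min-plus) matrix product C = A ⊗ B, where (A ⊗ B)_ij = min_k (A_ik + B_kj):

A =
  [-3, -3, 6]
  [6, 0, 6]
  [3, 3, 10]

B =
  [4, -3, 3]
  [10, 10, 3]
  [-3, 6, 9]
A ⊗ B =
  [1, -6, 0]
  [3, 3, 3]
  [7, 0, 6]

Apply the min-plus product entry-by-entry:
  C[0][0] = min over k of (A[0][0] + B[0][0] = -3 + 4 = 1, A[0][1] + B[1][0] = -3 + 10 = 7, A[0][2] + B[2][0] = 6 + -3 = 3) = 1 (attained at k = 0)
  C[0][1] = min over k of (A[0][0] + B[0][1] = -3 + -3 = -6, A[0][1] + B[1][1] = -3 + 10 = 7, A[0][2] + B[2][1] = 6 + 6 = 12) = -6 (attained at k = 0)
  C[0][2] = min over k of (A[0][0] + B[0][2] = -3 + 3 = 0, A[0][1] + B[1][2] = -3 + 3 = 0, A[0][2] + B[2][2] = 6 + 9 = 15) = 0 (attained at k = 0)
  C[1][0] = min over k of (A[1][0] + B[0][0] = 6 + 4 = 10, A[1][1] + B[1][0] = 0 + 10 = 10, A[1][2] + B[2][0] = 6 + -3 = 3) = 3 (attained at k = 2)
  C[1][1] = min over k of (A[1][0] + B[0][1] = 6 + -3 = 3, A[1][1] + B[1][1] = 0 + 10 = 10, A[1][2] + B[2][1] = 6 + 6 = 12) = 3 (attained at k = 0)
  C[1][2] = min over k of (A[1][0] + B[0][2] = 6 + 3 = 9, A[1][1] + B[1][2] = 0 + 3 = 3, A[1][2] + B[2][2] = 6 + 9 = 15) = 3 (attained at k = 1)
  C[2][0] = min over k of (A[2][0] + B[0][0] = 3 + 4 = 7, A[2][1] + B[1][0] = 3 + 10 = 13, A[2][2] + B[2][0] = 10 + -3 = 7) = 7 (attained at k = 0)
  C[2][1] = min over k of (A[2][0] + B[0][1] = 3 + -3 = 0, A[2][1] + B[1][1] = 3 + 10 = 13, A[2][2] + B[2][1] = 10 + 6 = 16) = 0 (attained at k = 0)
  C[2][2] = min over k of (A[2][0] + B[0][2] = 3 + 3 = 6, A[2][1] + B[1][2] = 3 + 3 = 6, A[2][2] + B[2][2] = 10 + 9 = 19) = 6 (attained at k = 0)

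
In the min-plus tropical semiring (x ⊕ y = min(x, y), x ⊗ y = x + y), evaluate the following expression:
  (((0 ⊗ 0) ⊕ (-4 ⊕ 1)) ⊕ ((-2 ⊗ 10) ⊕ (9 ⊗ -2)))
(((0 ⊗ 0) ⊕ (-4 ⊕ 1)) ⊕ ((-2 ⊗ 10) ⊕ (9 ⊗ -2))) = -4

Expand innermost to outermost. Recall ⊕ takes the minimum of its arguments and ⊗ takes their sum. Working out the expression (((0 ⊗ 0) ⊕ (-4 ⊕ 1)) ⊕ ((-2 ⊗ 10) ⊕ (9 ⊗ -2))) gives -4.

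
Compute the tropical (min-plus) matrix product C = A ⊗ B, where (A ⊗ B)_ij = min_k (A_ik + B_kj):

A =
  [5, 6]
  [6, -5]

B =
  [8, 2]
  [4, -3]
A ⊗ B =
  [10, 3]
  [-1, -8]

Apply the min-plus product entry-by-entry:
  C[0][0] = min over k of (A[0][0] + B[0][0] = 5 + 8 = 13, A[0][1] + B[1][0] = 6 + 4 = 10) = 10 (attained at k = 1)
  C[0][1] = min over k of (A[0][0] + B[0][1] = 5 + 2 = 7, A[0][1] + B[1][1] = 6 + -3 = 3) = 3 (attained at k = 1)
  C[1][0] = min over k of (A[1][0] + B[0][0] = 6 + 8 = 14, A[1][1] + B[1][0] = -5 + 4 = -1) = -1 (attained at k = 1)
  C[1][1] = min over k of (A[1][0] + B[0][1] = 6 + 2 = 8, A[1][1] + B[1][1] = -5 + -3 = -8) = -8 (attained at k = 1)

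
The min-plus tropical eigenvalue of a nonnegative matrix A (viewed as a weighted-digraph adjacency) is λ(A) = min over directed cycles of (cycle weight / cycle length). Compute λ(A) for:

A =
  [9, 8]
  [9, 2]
λ(A) = 2

Enumerate directed cycles and compute their means (weight / length). Sample:
  cycle 0 → 0: weight = 9, length = 1, mean = 9/1 ≈ 9.000
  cycle 1 → 1: weight = 2, length = 1, mean = 2/1 ≈ 2.000
  cycle 0 → 1 → 0: weight = 17, length = 2, mean = 17/2 ≈ 8.500
  cycle 1 → 0 → 1: weight = 17, length = 2, mean = 17/2 ≈ 8.500
Minimum mean = 2.000, attained e.g. along the cycle 1 → 1 with weight 2 and length 1. So λ(A) = 2/1 = 2.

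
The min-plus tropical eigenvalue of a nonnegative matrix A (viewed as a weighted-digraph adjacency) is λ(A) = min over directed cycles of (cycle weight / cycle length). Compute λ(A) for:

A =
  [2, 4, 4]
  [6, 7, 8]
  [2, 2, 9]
λ(A) = 2

Enumerate directed cycles and compute their means (weight / length). Sample:
  cycle 0 → 0: weight = 2, length = 1, mean = 2/1 ≈ 2.000
  cycle 1 → 1: weight = 7, length = 1, mean = 7/1 ≈ 7.000
  cycle 2 → 2: weight = 9, length = 1, mean = 9/1 ≈ 9.000
  cycle 0 → 1 → 0: weight = 10, length = 2, mean = 10/2 ≈ 5.000
  cycle 0 → 2 → 0: weight = 6, length = 2, mean = 6/2 ≈ 3.000
  cycle 1 → 0 → 1: weight = 10, length = 2, mean = 10/2 ≈ 5.000
Minimum mean = 2.000, attained e.g. along the cycle 0 → 0 with weight 2 and length 1. So λ(A) = 2/1 = 2.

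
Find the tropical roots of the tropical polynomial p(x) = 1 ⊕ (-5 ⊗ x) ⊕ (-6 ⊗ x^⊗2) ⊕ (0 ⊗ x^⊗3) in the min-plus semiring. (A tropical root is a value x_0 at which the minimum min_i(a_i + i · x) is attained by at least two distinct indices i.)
Roots: {-6, 1, 6}

Each tropical root is a break point of the lower envelope of the lines y = a_i + i · x (there are 4 lines, with slopes 0, 1, ..., 3). Only the lines that attain the minimum somewhere contribute to roots; other lines are dominated. Here the surviving (envelope) indices are i = 3, i = 2, i = 1, i = 0.
Intersections between consecutive envelope lines give the roots: for adjacent envelope indices i < j the intersection is x = (a_i − a_j) / (j − i). Reading off the sorted break points: {-6, 1, 6}.
Verification: at each break x_0, at least two indices attain the minimum of min_i(a_i + i · x_0).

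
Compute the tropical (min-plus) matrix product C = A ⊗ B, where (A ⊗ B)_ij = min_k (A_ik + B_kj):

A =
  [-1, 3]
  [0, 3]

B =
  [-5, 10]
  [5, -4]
A ⊗ B =
  [-6, -1]
  [-5, -1]

Apply the min-plus product entry-by-entry:
  C[0][0] = min over k of (A[0][0] + B[0][0] = -1 + -5 = -6, A[0][1] + B[1][0] = 3 + 5 = 8) = -6 (attained at k = 0)
  C[0][1] = min over k of (A[0][0] + B[0][1] = -1 + 10 = 9, A[0][1] + B[1][1] = 3 + -4 = -1) = -1 (attained at k = 1)
  C[1][0] = min over k of (A[1][0] + B[0][0] = 0 + -5 = -5, A[1][1] + B[1][0] = 3 + 5 = 8) = -5 (attained at k = 0)
  C[1][1] = min over k of (A[1][0] + B[0][1] = 0 + 10 = 10, A[1][1] + B[1][1] = 3 + -4 = -1) = -1 (attained at k = 1)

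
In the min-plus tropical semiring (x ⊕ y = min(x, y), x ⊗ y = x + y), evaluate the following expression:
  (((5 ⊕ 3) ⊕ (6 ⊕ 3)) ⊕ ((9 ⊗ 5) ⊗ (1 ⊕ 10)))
(((5 ⊕ 3) ⊕ (6 ⊕ 3)) ⊕ ((9 ⊗ 5) ⊗ (1 ⊕ 10))) = 3

Expand innermost to outermost. Recall ⊕ takes the minimum of its arguments and ⊗ takes their sum. Working out the expression (((5 ⊕ 3) ⊕ (6 ⊕ 3)) ⊕ ((9 ⊗ 5) ⊗ (1 ⊕ 10))) gives 3.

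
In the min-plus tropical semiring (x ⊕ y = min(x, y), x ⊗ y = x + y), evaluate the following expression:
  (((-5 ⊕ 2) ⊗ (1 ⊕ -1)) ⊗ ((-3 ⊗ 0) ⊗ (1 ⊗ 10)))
(((-5 ⊕ 2) ⊗ (1 ⊕ -1)) ⊗ ((-3 ⊗ 0) ⊗ (1 ⊗ 10))) = 2

Expand innermost to outermost. Recall ⊕ takes the minimum of its arguments and ⊗ takes their sum. Working out the expression (((-5 ⊕ 2) ⊗ (1 ⊕ -1)) ⊗ ((-3 ⊗ 0) ⊗ (1 ⊗ 10))) gives 2.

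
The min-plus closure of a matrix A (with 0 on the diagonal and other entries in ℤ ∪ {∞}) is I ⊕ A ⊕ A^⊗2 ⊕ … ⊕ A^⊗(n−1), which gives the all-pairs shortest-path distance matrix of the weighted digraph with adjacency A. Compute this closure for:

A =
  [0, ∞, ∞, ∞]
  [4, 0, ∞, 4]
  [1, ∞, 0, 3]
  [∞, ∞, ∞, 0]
Closure =
  [0, ∞, ∞, ∞]
  [4, 0, ∞, 4]
  [1, ∞, 0, 3]
  [∞, ∞, ∞, 0]

This is the Floyd-Warshall all-pairs shortest-path computation. For each intermediate vertex k = 0, 1, …, 3, update dist[i][j] ← min(dist[i][j], dist[i][k] + dist[k][j]). The final matrix gives, for each (i, j), the minimum total weight of any directed path from i to j (possibly empty when i = j).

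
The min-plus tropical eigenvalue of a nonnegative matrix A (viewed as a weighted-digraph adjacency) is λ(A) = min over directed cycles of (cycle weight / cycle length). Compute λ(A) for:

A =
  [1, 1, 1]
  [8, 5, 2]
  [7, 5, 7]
λ(A) = 1

Enumerate directed cycles and compute their means (weight / length). Sample:
  cycle 0 → 0: weight = 1, length = 1, mean = 1/1 ≈ 1.000
  cycle 1 → 1: weight = 5, length = 1, mean = 5/1 ≈ 5.000
  cycle 2 → 2: weight = 7, length = 1, mean = 7/1 ≈ 7.000
  cycle 0 → 1 → 0: weight = 9, length = 2, mean = 9/2 ≈ 4.500
  cycle 0 → 2 → 0: weight = 8, length = 2, mean = 8/2 ≈ 4.000
  cycle 1 → 0 → 1: weight = 9, length = 2, mean = 9/2 ≈ 4.500
Minimum mean = 1.000, attained e.g. along the cycle 0 → 0 with weight 1 and length 1. So λ(A) = 1/1 = 1.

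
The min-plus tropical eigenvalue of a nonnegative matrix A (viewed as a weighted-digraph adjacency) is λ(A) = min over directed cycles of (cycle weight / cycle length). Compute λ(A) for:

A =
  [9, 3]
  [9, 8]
λ(A) = 6

Enumerate directed cycles and compute their means (weight / length). Sample:
  cycle 0 → 0: weight = 9, length = 1, mean = 9/1 ≈ 9.000
  cycle 1 → 1: weight = 8, length = 1, mean = 8/1 ≈ 8.000
  cycle 0 → 1 → 0: weight = 12, length = 2, mean = 12/2 ≈ 6.000
  cycle 1 → 0 → 1: weight = 12, length = 2, mean = 12/2 ≈ 6.000
Minimum mean = 6.000, attained e.g. along the cycle 0 → 1 → 0 with weight 12 and length 2. So λ(A) = 12/2 = 6.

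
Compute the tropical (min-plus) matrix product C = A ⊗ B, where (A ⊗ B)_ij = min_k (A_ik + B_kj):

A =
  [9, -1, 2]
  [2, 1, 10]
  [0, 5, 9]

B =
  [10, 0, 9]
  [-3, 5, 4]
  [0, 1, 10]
A ⊗ B =
  [-4, 3, 3]
  [-2, 2, 5]
  [2, 0, 9]

Apply the min-plus product entry-by-entry:
  C[0][0] = min over k of (A[0][0] + B[0][0] = 9 + 10 = 19, A[0][1] + B[1][0] = -1 + -3 = -4, A[0][2] + B[2][0] = 2 + 0 = 2) = -4 (attained at k = 1)
  C[0][1] = min over k of (A[0][0] + B[0][1] = 9 + 0 = 9, A[0][1] + B[1][1] = -1 + 5 = 4, A[0][2] + B[2][1] = 2 + 1 = 3) = 3 (attained at k = 2)
  C[0][2] = min over k of (A[0][0] + B[0][2] = 9 + 9 = 18, A[0][1] + B[1][2] = -1 + 4 = 3, A[0][2] + B[2][2] = 2 + 10 = 12) = 3 (attained at k = 1)
  C[1][0] = min over k of (A[1][0] + B[0][0] = 2 + 10 = 12, A[1][1] + B[1][0] = 1 + -3 = -2, A[1][2] + B[2][0] = 10 + 0 = 10) = -2 (attained at k = 1)
  C[1][1] = min over k of (A[1][0] + B[0][1] = 2 + 0 = 2, A[1][1] + B[1][1] = 1 + 5 = 6, A[1][2] + B[2][1] = 10 + 1 = 11) = 2 (attained at k = 0)
  C[1][2] = min over k of (A[1][0] + B[0][2] = 2 + 9 = 11, A[1][1] + B[1][2] = 1 + 4 = 5, A[1][2] + B[2][2] = 10 + 10 = 20) = 5 (attained at k = 1)
  C[2][0] = min over k of (A[2][0] + B[0][0] = 0 + 10 = 10, A[2][1] + B[1][0] = 5 + -3 = 2, A[2][2] + B[2][0] = 9 + 0 = 9) = 2 (attained at k = 1)
  C[2][1] = min over k of (A[2][0] + B[0][1] = 0 + 0 = 0, A[2][1] + B[1][1] = 5 + 5 = 10, A[2][2] + B[2][1] = 9 + 1 = 10) = 0 (attained at k = 0)
  C[2][2] = min over k of (A[2][0] + B[0][2] = 0 + 9 = 9, A[2][1] + B[1][2] = 5 + 4 = 9, A[2][2] + B[2][2] = 9 + 10 = 19) = 9 (attained at k = 0)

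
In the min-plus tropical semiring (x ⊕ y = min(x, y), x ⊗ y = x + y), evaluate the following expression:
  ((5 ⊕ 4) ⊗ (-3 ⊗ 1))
((5 ⊕ 4) ⊗ (-3 ⊗ 1)) = 2

Expand innermost to outermost. Recall ⊕ takes the minimum of its arguments and ⊗ takes their sum. Working out the expression ((5 ⊕ 4) ⊗ (-3 ⊗ 1)) gives 2.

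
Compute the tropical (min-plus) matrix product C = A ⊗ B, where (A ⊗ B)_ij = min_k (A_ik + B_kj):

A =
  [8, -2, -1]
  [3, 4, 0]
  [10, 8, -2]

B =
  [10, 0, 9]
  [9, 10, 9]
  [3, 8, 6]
A ⊗ B =
  [2, 7, 5]
  [3, 3, 6]
  [1, 6, 4]

Apply the min-plus product entry-by-entry:
  C[0][0] = min over k of (A[0][0] + B[0][0] = 8 + 10 = 18, A[0][1] + B[1][0] = -2 + 9 = 7, A[0][2] + B[2][0] = -1 + 3 = 2) = 2 (attained at k = 2)
  C[0][1] = min over k of (A[0][0] + B[0][1] = 8 + 0 = 8, A[0][1] + B[1][1] = -2 + 10 = 8, A[0][2] + B[2][1] = -1 + 8 = 7) = 7 (attained at k = 2)
  C[0][2] = min over k of (A[0][0] + B[0][2] = 8 + 9 = 17, A[0][1] + B[1][2] = -2 + 9 = 7, A[0][2] + B[2][2] = -1 + 6 = 5) = 5 (attained at k = 2)
  C[1][0] = min over k of (A[1][0] + B[0][0] = 3 + 10 = 13, A[1][1] + B[1][0] = 4 + 9 = 13, A[1][2] + B[2][0] = 0 + 3 = 3) = 3 (attained at k = 2)
  C[1][1] = min over k of (A[1][0] + B[0][1] = 3 + 0 = 3, A[1][1] + B[1][1] = 4 + 10 = 14, A[1][2] + B[2][1] = 0 + 8 = 8) = 3 (attained at k = 0)
  C[1][2] = min over k of (A[1][0] + B[0][2] = 3 + 9 = 12, A[1][1] + B[1][2] = 4 + 9 = 13, A[1][2] + B[2][2] = 0 + 6 = 6) = 6 (attained at k = 2)
  C[2][0] = min over k of (A[2][0] + B[0][0] = 10 + 10 = 20, A[2][1] + B[1][0] = 8 + 9 = 17, A[2][2] + B[2][0] = -2 + 3 = 1) = 1 (attained at k = 2)
  C[2][1] = min over k of (A[2][0] + B[0][1] = 10 + 0 = 10, A[2][1] + B[1][1] = 8 + 10 = 18, A[2][2] + B[2][1] = -2 + 8 = 6) = 6 (attained at k = 2)
  C[2][2] = min over k of (A[2][0] + B[0][2] = 10 + 9 = 19, A[2][1] + B[1][2] = 8 + 9 = 17, A[2][2] + B[2][2] = -2 + 6 = 4) = 4 (attained at k = 2)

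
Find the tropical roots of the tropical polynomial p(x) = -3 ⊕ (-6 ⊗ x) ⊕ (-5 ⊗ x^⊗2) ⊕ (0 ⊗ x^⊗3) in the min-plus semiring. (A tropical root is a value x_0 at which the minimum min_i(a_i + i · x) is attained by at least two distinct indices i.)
Roots: {-5, -1, 3}

Each tropical root is a break point of the lower envelope of the lines y = a_i + i · x (there are 4 lines, with slopes 0, 1, ..., 3). Only the lines that attain the minimum somewhere contribute to roots; other lines are dominated. Here the surviving (envelope) indices are i = 3, i = 2, i = 1, i = 0.
Intersections between consecutive envelope lines give the roots: for adjacent envelope indices i < j the intersection is x = (a_i − a_j) / (j − i). Reading off the sorted break points: {-5, -1, 3}.
Verification: at each break x_0, at least two indices attain the minimum of min_i(a_i + i · x_0).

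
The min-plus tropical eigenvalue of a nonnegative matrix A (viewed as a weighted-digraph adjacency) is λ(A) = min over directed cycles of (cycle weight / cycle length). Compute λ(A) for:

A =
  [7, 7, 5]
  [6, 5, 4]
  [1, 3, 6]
λ(A) = 3

Enumerate directed cycles and compute their means (weight / length). Sample:
  cycle 0 → 0: weight = 7, length = 1, mean = 7/1 ≈ 7.000
  cycle 1 → 1: weight = 5, length = 1, mean = 5/1 ≈ 5.000
  cycle 2 → 2: weight = 6, length = 1, mean = 6/1 ≈ 6.000
  cycle 0 → 1 → 0: weight = 13, length = 2, mean = 13/2 ≈ 6.500
  cycle 0 → 2 → 0: weight = 6, length = 2, mean = 6/2 ≈ 3.000
  cycle 1 → 0 → 1: weight = 13, length = 2, mean = 13/2 ≈ 6.500
Minimum mean = 3.000, attained e.g. along the cycle 0 → 2 → 0 with weight 6 and length 2. So λ(A) = 6/2 = 3.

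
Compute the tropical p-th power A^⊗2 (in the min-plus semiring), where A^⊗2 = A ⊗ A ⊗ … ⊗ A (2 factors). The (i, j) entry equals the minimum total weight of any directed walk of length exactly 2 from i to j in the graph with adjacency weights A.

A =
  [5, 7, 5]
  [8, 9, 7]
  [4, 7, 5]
A^⊗2 =
  [9, 12, 10]
  [11, 14, 12]
  [9, 11, 9]

Each entry (A^⊗2)_ij equals the minimum over all length-2 walks i = v_0 → v_1 → … → v_2 = j of Σ_t A[v_t][v_{t+1}]. For example, for (i, j) = (0, 2) we minimise over 3 possible intermediate vertex sequences; the minimum is 10, attained along the walk 0 → 0 → 2.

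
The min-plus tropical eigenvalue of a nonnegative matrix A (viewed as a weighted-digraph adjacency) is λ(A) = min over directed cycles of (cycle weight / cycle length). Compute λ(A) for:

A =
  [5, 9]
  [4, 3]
λ(A) = 3

Enumerate directed cycles and compute their means (weight / length). Sample:
  cycle 0 → 0: weight = 5, length = 1, mean = 5/1 ≈ 5.000
  cycle 1 → 1: weight = 3, length = 1, mean = 3/1 ≈ 3.000
  cycle 0 → 1 → 0: weight = 13, length = 2, mean = 13/2 ≈ 6.500
  cycle 1 → 0 → 1: weight = 13, length = 2, mean = 13/2 ≈ 6.500
Minimum mean = 3.000, attained e.g. along the cycle 1 → 1 with weight 3 and length 1. So λ(A) = 3/1 = 3.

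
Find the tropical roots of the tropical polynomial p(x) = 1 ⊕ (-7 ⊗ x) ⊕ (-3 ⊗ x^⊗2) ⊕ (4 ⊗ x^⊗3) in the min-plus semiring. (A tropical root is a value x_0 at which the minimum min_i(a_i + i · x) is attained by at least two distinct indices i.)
Roots: {-7, -4, 8}

Each tropical root is a break point of the lower envelope of the lines y = a_i + i · x (there are 4 lines, with slopes 0, 1, ..., 3). Only the lines that attain the minimum somewhere contribute to roots; other lines are dominated. Here the surviving (envelope) indices are i = 3, i = 2, i = 1, i = 0.
Intersections between consecutive envelope lines give the roots: for adjacent envelope indices i < j the intersection is x = (a_i − a_j) / (j − i). Reading off the sorted break points: {-7, -4, 8}.
Verification: at each break x_0, at least two indices attain the minimum of min_i(a_i + i · x_0).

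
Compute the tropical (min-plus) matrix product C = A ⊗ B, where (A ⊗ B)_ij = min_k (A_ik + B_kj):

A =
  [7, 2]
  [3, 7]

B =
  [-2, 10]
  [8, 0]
A ⊗ B =
  [5, 2]
  [1, 7]

Apply the min-plus product entry-by-entry:
  C[0][0] = min over k of (A[0][0] + B[0][0] = 7 + -2 = 5, A[0][1] + B[1][0] = 2 + 8 = 10) = 5 (attained at k = 0)
  C[0][1] = min over k of (A[0][0] + B[0][1] = 7 + 10 = 17, A[0][1] + B[1][1] = 2 + 0 = 2) = 2 (attained at k = 1)
  C[1][0] = min over k of (A[1][0] + B[0][0] = 3 + -2 = 1, A[1][1] + B[1][0] = 7 + 8 = 15) = 1 (attained at k = 0)
  C[1][1] = min over k of (A[1][0] + B[0][1] = 3 + 10 = 13, A[1][1] + B[1][1] = 7 + 0 = 7) = 7 (attained at k = 1)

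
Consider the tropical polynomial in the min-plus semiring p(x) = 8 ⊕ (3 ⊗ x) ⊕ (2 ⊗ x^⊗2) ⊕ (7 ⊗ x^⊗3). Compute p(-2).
p(-2) = -2

A tropical monomial a ⊗ x^⊗i evaluates to a + i · x. Evaluating each term at x = -2:
  Term 0 contributes 8 + 0 · -2 = 8
  Term 1 contributes 3 + 1 · -2 = 1
  Term 2 contributes 2 + 2 · -2 = -2
  Term 3 contributes 7 + 3 · -2 = 1
p(-2) = ⊕ of these = min[8, 1, -2, 1] = -2.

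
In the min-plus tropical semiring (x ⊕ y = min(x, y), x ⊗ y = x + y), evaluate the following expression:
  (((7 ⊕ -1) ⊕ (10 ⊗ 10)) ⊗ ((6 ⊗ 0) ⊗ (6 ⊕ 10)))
(((7 ⊕ -1) ⊕ (10 ⊗ 10)) ⊗ ((6 ⊗ 0) ⊗ (6 ⊕ 10))) = 11

Expand innermost to outermost. Recall ⊕ takes the minimum of its arguments and ⊗ takes their sum. Working out the expression (((7 ⊕ -1) ⊕ (10 ⊗ 10)) ⊗ ((6 ⊗ 0) ⊗ (6 ⊕ 10))) gives 11.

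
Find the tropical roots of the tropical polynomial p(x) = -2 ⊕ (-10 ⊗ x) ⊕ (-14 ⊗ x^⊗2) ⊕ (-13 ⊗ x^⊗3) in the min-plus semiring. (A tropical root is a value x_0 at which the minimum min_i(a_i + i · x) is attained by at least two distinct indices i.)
Roots: {-1, 4, 8}

Each tropical root is a break point of the lower envelope of the lines y = a_i + i · x (there are 4 lines, with slopes 0, 1, ..., 3). Only the lines that attain the minimum somewhere contribute to roots; other lines are dominated. Here the surviving (envelope) indices are i = 3, i = 2, i = 1, i = 0.
Intersections between consecutive envelope lines give the roots: for adjacent envelope indices i < j the intersection is x = (a_i − a_j) / (j − i). Reading off the sorted break points: {-1, 4, 8}.
Verification: at each break x_0, at least two indices attain the minimum of min_i(a_i + i · x_0).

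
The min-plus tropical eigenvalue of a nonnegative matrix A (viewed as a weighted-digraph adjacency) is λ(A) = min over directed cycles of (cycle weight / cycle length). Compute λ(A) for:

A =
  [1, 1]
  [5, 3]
λ(A) = 1

Enumerate directed cycles and compute their means (weight / length). Sample:
  cycle 0 → 0: weight = 1, length = 1, mean = 1/1 ≈ 1.000
  cycle 1 → 1: weight = 3, length = 1, mean = 3/1 ≈ 3.000
  cycle 0 → 1 → 0: weight = 6, length = 2, mean = 6/2 ≈ 3.000
  cycle 1 → 0 → 1: weight = 6, length = 2, mean = 6/2 ≈ 3.000
Minimum mean = 1.000, attained e.g. along the cycle 0 → 0 with weight 1 and length 1. So λ(A) = 1/1 = 1.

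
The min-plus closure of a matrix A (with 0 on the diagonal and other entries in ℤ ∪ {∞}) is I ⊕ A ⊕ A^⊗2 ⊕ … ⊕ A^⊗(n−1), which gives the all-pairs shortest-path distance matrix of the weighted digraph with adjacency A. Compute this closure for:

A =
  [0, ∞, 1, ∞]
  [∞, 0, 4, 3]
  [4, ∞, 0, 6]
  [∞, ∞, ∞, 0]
Closure =
  [0, ∞, 1, 7]
  [8, 0, 4, 3]
  [4, ∞, 0, 6]
  [∞, ∞, ∞, 0]

This is the Floyd-Warshall all-pairs shortest-path computation. For each intermediate vertex k = 0, 1, …, 3, update dist[i][j] ← min(dist[i][j], dist[i][k] + dist[k][j]). The final matrix gives, for each (i, j), the minimum total weight of any directed path from i to j (possibly empty when i = j).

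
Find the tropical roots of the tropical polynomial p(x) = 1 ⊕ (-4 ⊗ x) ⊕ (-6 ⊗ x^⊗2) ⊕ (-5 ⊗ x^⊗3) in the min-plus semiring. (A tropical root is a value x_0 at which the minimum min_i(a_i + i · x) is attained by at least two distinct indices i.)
Roots: {-1, 2, 5}

Each tropical root is a break point of the lower envelope of the lines y = a_i + i · x (there are 4 lines, with slopes 0, 1, ..., 3). Only the lines that attain the minimum somewhere contribute to roots; other lines are dominated. Here the surviving (envelope) indices are i = 3, i = 2, i = 1, i = 0.
Intersections between consecutive envelope lines give the roots: for adjacent envelope indices i < j the intersection is x = (a_i − a_j) / (j − i). Reading off the sorted break points: {-1, 2, 5}.
Verification: at each break x_0, at least two indices attain the minimum of min_i(a_i + i · x_0).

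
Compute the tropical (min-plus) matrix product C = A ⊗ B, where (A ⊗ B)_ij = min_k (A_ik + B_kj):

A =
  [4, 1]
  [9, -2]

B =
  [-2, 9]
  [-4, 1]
A ⊗ B =
  [-3, 2]
  [-6, -1]

Apply the min-plus product entry-by-entry:
  C[0][0] = min over k of (A[0][0] + B[0][0] = 4 + -2 = 2, A[0][1] + B[1][0] = 1 + -4 = -3) = -3 (attained at k = 1)
  C[0][1] = min over k of (A[0][0] + B[0][1] = 4 + 9 = 13, A[0][1] + B[1][1] = 1 + 1 = 2) = 2 (attained at k = 1)
  C[1][0] = min over k of (A[1][0] + B[0][0] = 9 + -2 = 7, A[1][1] + B[1][0] = -2 + -4 = -6) = -6 (attained at k = 1)
  C[1][1] = min over k of (A[1][0] + B[0][1] = 9 + 9 = 18, A[1][1] + B[1][1] = -2 + 1 = -1) = -1 (attained at k = 1)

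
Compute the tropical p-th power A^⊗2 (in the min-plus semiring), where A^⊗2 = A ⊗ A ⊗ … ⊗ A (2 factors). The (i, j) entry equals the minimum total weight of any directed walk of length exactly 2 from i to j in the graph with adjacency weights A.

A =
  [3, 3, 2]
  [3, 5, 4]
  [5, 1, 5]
A^⊗2 =
  [6, 3, 5]
  [6, 5, 5]
  [4, 6, 5]

Each entry (A^⊗2)_ij equals the minimum over all length-2 walks i = v_0 → v_1 → … → v_2 = j of Σ_t A[v_t][v_{t+1}]. For example, for (i, j) = (0, 2) we minimise over 3 possible intermediate vertex sequences; the minimum is 5, attained along the walk 0 → 0 → 2.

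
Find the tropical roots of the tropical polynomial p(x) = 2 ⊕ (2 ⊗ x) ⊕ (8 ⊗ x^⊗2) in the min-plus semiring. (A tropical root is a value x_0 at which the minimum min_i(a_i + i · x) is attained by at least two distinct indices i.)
Roots: {-6, 0}

Each tropical root is a break point of the lower envelope of the lines y = a_i + i · x (there are 3 lines, with slopes 0, 1, ..., 2). Only the lines that attain the minimum somewhere contribute to roots; other lines are dominated. Here the surviving (envelope) indices are i = 2, i = 1, i = 0.
Intersections between consecutive envelope lines give the roots: for adjacent envelope indices i < j the intersection is x = (a_i − a_j) / (j − i). Reading off the sorted break points: {-6, 0}.
Verification: at each break x_0, at least two indices attain the minimum of min_i(a_i + i · x_0).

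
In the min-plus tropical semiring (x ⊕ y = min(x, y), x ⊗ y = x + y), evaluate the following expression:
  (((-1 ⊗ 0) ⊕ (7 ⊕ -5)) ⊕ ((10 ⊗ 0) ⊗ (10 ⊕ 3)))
(((-1 ⊗ 0) ⊕ (7 ⊕ -5)) ⊕ ((10 ⊗ 0) ⊗ (10 ⊕ 3))) = -5

Expand innermost to outermost. Recall ⊕ takes the minimum of its arguments and ⊗ takes their sum. Working out the expression (((-1 ⊗ 0) ⊕ (7 ⊕ -5)) ⊕ ((10 ⊗ 0) ⊗ (10 ⊕ 3))) gives -5.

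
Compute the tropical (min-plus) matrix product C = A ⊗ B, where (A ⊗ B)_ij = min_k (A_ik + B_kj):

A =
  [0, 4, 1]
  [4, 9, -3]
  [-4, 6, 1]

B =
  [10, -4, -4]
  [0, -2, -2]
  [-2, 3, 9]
A ⊗ B =
  [-1, -4, -4]
  [-5, 0, 0]
  [-1, -8, -8]

Apply the min-plus product entry-by-entry:
  C[0][0] = min over k of (A[0][0] + B[0][0] = 0 + 10 = 10, A[0][1] + B[1][0] = 4 + 0 = 4, A[0][2] + B[2][0] = 1 + -2 = -1) = -1 (attained at k = 2)
  C[0][1] = min over k of (A[0][0] + B[0][1] = 0 + -4 = -4, A[0][1] + B[1][1] = 4 + -2 = 2, A[0][2] + B[2][1] = 1 + 3 = 4) = -4 (attained at k = 0)
  C[0][2] = min over k of (A[0][0] + B[0][2] = 0 + -4 = -4, A[0][1] + B[1][2] = 4 + -2 = 2, A[0][2] + B[2][2] = 1 + 9 = 10) = -4 (attained at k = 0)
  C[1][0] = min over k of (A[1][0] + B[0][0] = 4 + 10 = 14, A[1][1] + B[1][0] = 9 + 0 = 9, A[1][2] + B[2][0] = -3 + -2 = -5) = -5 (attained at k = 2)
  C[1][1] = min over k of (A[1][0] + B[0][1] = 4 + -4 = 0, A[1][1] + B[1][1] = 9 + -2 = 7, A[1][2] + B[2][1] = -3 + 3 = 0) = 0 (attained at k = 0)
  C[1][2] = min over k of (A[1][0] + B[0][2] = 4 + -4 = 0, A[1][1] + B[1][2] = 9 + -2 = 7, A[1][2] + B[2][2] = -3 + 9 = 6) = 0 (attained at k = 0)
  C[2][0] = min over k of (A[2][0] + B[0][0] = -4 + 10 = 6, A[2][1] + B[1][0] = 6 + 0 = 6, A[2][2] + B[2][0] = 1 + -2 = -1) = -1 (attained at k = 2)
  C[2][1] = min over k of (A[2][0] + B[0][1] = -4 + -4 = -8, A[2][1] + B[1][1] = 6 + -2 = 4, A[2][2] + B[2][1] = 1 + 3 = 4) = -8 (attained at k = 0)
  C[2][2] = min over k of (A[2][0] + B[0][2] = -4 + -4 = -8, A[2][1] + B[1][2] = 6 + -2 = 4, A[2][2] + B[2][2] = 1 + 9 = 10) = -8 (attained at k = 0)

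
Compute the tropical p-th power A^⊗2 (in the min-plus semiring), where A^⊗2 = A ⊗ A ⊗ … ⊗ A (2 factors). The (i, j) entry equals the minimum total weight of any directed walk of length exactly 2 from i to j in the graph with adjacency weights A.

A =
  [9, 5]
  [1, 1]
A^⊗2 =
  [6, 6]
  [2, 2]

Each entry (A^⊗2)_ij equals the minimum over all length-2 walks i = v_0 → v_1 → … → v_2 = j of Σ_t A[v_t][v_{t+1}]. For example, for (i, j) = (0, 1) we minimise over 2 possible intermediate vertex sequences; the minimum is 6, attained along the walk 0 → 1 → 1.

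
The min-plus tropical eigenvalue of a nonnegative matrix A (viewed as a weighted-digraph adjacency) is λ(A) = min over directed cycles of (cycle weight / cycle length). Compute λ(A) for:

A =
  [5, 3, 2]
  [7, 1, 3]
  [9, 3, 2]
λ(A) = 1

Enumerate directed cycles and compute their means (weight / length). Sample:
  cycle 0 → 0: weight = 5, length = 1, mean = 5/1 ≈ 5.000
  cycle 1 → 1: weight = 1, length = 1, mean = 1/1 ≈ 1.000
  cycle 2 → 2: weight = 2, length = 1, mean = 2/1 ≈ 2.000
  cycle 0 → 1 → 0: weight = 10, length = 2, mean = 10/2 ≈ 5.000
  cycle 0 → 2 → 0: weight = 11, length = 2, mean = 11/2 ≈ 5.500
  cycle 1 → 0 → 1: weight = 10, length = 2, mean = 10/2 ≈ 5.000
Minimum mean = 1.000, attained e.g. along the cycle 1 → 1 with weight 1 and length 1. So λ(A) = 1/1 = 1.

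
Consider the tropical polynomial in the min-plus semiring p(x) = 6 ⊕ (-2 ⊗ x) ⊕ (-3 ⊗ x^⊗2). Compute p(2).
p(2) = 0

A tropical monomial a ⊗ x^⊗i evaluates to a + i · x. Evaluating each term at x = 2:
  Term 0 contributes 6 + 0 · 2 = 6
  Term 1 contributes -2 + 1 · 2 = 0
  Term 2 contributes -3 + 2 · 2 = 1
p(2) = ⊕ of these = min[6, 0, 1] = 0.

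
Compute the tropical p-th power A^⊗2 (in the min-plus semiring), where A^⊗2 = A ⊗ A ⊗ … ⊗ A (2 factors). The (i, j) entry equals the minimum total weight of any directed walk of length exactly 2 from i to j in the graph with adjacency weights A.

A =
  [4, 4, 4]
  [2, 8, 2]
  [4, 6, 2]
A^⊗2 =
  [6, 8, 6]
  [6, 6, 4]
  [6, 8, 4]

Each entry (A^⊗2)_ij equals the minimum over all length-2 walks i = v_0 → v_1 → … → v_2 = j of Σ_t A[v_t][v_{t+1}]. For example, for (i, j) = (0, 2) we minimise over 3 possible intermediate vertex sequences; the minimum is 6, attained along the walk 0 → 1 → 2.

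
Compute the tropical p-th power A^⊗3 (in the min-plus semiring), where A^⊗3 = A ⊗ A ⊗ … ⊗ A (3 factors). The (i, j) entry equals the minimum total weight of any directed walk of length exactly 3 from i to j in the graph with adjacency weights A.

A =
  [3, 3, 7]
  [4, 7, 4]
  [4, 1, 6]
A^⊗3 =
  [9, 8, 10]
  [9, 10, 9]
  [8, 6, 11]

Each entry (A^⊗3)_ij equals the minimum over all length-3 walks i = v_0 → v_1 → … → v_3 = j of Σ_t A[v_t][v_{t+1}]. For example, for (i, j) = (0, 2) we minimise over 9 possible intermediate vertex sequences; the minimum is 10, attained along the walk 0 → 0 → 1 → 2.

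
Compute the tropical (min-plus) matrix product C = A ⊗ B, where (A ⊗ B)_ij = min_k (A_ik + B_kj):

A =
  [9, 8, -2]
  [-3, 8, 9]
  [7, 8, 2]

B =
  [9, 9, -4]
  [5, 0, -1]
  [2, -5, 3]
A ⊗ B =
  [0, -7, 1]
  [6, 4, -7]
  [4, -3, 3]

Apply the min-plus product entry-by-entry:
  C[0][0] = min over k of (A[0][0] + B[0][0] = 9 + 9 = 18, A[0][1] + B[1][0] = 8 + 5 = 13, A[0][2] + B[2][0] = -2 + 2 = 0) = 0 (attained at k = 2)
  C[0][1] = min over k of (A[0][0] + B[0][1] = 9 + 9 = 18, A[0][1] + B[1][1] = 8 + 0 = 8, A[0][2] + B[2][1] = -2 + -5 = -7) = -7 (attained at k = 2)
  C[0][2] = min over k of (A[0][0] + B[0][2] = 9 + -4 = 5, A[0][1] + B[1][2] = 8 + -1 = 7, A[0][2] + B[2][2] = -2 + 3 = 1) = 1 (attained at k = 2)
  C[1][0] = min over k of (A[1][0] + B[0][0] = -3 + 9 = 6, A[1][1] + B[1][0] = 8 + 5 = 13, A[1][2] + B[2][0] = 9 + 2 = 11) = 6 (attained at k = 0)
  C[1][1] = min over k of (A[1][0] + B[0][1] = -3 + 9 = 6, A[1][1] + B[1][1] = 8 + 0 = 8, A[1][2] + B[2][1] = 9 + -5 = 4) = 4 (attained at k = 2)
  C[1][2] = min over k of (A[1][0] + B[0][2] = -3 + -4 = -7, A[1][1] + B[1][2] = 8 + -1 = 7, A[1][2] + B[2][2] = 9 + 3 = 12) = -7 (attained at k = 0)
  C[2][0] = min over k of (A[2][0] + B[0][0] = 7 + 9 = 16, A[2][1] + B[1][0] = 8 + 5 = 13, A[2][2] + B[2][0] = 2 + 2 = 4) = 4 (attained at k = 2)
  C[2][1] = min over k of (A[2][0] + B[0][1] = 7 + 9 = 16, A[2][1] + B[1][1] = 8 + 0 = 8, A[2][2] + B[2][1] = 2 + -5 = -3) = -3 (attained at k = 2)
  C[2][2] = min over k of (A[2][0] + B[0][2] = 7 + -4 = 3, A[2][1] + B[1][2] = 8 + -1 = 7, A[2][2] + B[2][2] = 2 + 3 = 5) = 3 (attained at k = 0)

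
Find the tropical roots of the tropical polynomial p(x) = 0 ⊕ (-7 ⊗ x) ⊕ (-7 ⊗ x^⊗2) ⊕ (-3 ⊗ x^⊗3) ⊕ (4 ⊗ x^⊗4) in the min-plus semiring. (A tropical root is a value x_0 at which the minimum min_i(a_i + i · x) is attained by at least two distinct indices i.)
Roots: {-7, -4, 0, 7}

Each tropical root is a break point of the lower envelope of the lines y = a_i + i · x (there are 5 lines, with slopes 0, 1, ..., 4). Only the lines that attain the minimum somewhere contribute to roots; other lines are dominated. Here the surviving (envelope) indices are i = 4, i = 3, i = 2, i = 1, i = 0.
Intersections between consecutive envelope lines give the roots: for adjacent envelope indices i < j the intersection is x = (a_i − a_j) / (j − i). Reading off the sorted break points: {-7, -4, 0, 7}.
Verification: at each break x_0, at least two indices attain the minimum of min_i(a_i + i · x_0).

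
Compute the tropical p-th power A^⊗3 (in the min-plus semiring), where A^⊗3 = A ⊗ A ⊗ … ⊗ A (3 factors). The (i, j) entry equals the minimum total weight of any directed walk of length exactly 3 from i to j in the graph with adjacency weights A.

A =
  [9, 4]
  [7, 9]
A^⊗3 =
  [20, 15]
  [18, 20]

Each entry (A^⊗3)_ij equals the minimum over all length-3 walks i = v_0 → v_1 → … → v_3 = j of Σ_t A[v_t][v_{t+1}]. For example, for (i, j) = (0, 1) we minimise over 4 possible intermediate vertex sequences; the minimum is 15, attained along the walk 0 → 1 → 0 → 1.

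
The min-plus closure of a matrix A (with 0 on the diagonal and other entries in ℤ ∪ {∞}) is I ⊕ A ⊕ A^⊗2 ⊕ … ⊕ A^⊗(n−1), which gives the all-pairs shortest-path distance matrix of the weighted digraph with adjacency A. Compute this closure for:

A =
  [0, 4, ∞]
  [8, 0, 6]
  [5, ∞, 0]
Closure =
  [0, 4, 10]
  [8, 0, 6]
  [5, 9, 0]

This is the Floyd-Warshall all-pairs shortest-path computation. For each intermediate vertex k = 0, 1, …, 2, update dist[i][j] ← min(dist[i][j], dist[i][k] + dist[k][j]). The final matrix gives, for each (i, j), the minimum total weight of any directed path from i to j (possibly empty when i = j).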